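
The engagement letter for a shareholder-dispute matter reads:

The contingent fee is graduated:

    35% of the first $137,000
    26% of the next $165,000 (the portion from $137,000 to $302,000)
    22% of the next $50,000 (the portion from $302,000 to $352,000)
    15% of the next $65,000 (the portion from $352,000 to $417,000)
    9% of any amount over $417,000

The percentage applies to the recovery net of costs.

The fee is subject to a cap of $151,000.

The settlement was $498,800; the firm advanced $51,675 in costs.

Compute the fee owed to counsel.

$114,311.25

Fee base (net of costs): $498,800 − $51,675 = $447,125
First $137,000 at 35% = $47,950.00
Next $165,000 at 26% = $42,900.00
Next $50,000 at 22% = $11,000.00
Next $65,000 at 15% = $9,750.00
Remaining $30,125 at 9% = $2,711.25
Fee: $47,950.00 + $42,900.00 + $11,000.00 + $9,750.00 + $2,711.25 = $114,311.25
$114,311.25 is under the $151,000 cap.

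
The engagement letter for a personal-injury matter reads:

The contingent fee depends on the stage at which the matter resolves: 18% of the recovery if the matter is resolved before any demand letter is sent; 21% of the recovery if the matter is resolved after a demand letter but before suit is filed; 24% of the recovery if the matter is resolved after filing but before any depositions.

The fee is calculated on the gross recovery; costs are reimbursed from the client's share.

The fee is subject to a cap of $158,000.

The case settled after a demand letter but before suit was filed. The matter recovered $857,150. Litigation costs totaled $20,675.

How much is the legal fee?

$158,000.00

Fee base is the gross recovery, $857,150; costs are reimbursed separately.
The matter settled after a demand letter but before suit was filed, so the 21% rate applies.
$857,150 × 21% = $180,001.50
$180,001.50 exceeds the $158,000 cap, so the fee is capped at $158,000.00.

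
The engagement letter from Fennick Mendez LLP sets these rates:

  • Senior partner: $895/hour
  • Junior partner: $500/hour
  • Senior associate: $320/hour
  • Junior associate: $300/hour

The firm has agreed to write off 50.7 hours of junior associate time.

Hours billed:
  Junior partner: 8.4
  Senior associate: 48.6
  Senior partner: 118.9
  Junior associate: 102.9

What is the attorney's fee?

Senior partner: 118.9 × $895 = $106,415.50
Junior partner: 8.4 × $500 = $4,200.00
Senior associate: 48.6 × $320 = $15,552.00
Junior associate: 102.9 × $300 = $30,870.00
Subtotal: $157,037.50
Write-off: 50.7 × $300 = $15,210.00
Total: $157,037.50 − $15,210.00 = $141,827.50

$141,827.50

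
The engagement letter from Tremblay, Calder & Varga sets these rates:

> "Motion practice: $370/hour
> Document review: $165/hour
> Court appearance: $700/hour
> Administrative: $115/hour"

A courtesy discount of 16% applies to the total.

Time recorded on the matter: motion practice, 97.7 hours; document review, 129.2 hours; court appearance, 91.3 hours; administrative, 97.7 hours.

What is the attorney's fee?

$111,394.50

Motion practice: 97.7 × $370 = $36,149.00
Document review: 129.2 × $165 = $21,318.00
Court appearance: 91.3 × $700 = $63,910.00
Administrative: 97.7 × $115 = $11,235.50
Subtotal: $132,612.50
Less 16% discount: −$21,218.00
Total: $132,612.50 − $21,218.00 = $111,394.50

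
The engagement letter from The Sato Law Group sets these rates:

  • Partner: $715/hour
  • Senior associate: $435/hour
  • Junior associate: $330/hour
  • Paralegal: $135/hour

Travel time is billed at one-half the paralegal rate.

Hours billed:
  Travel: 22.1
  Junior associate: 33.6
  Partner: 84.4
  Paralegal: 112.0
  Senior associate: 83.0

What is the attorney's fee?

$124,150.75

Partner: 84.4 × $715 = $60,346.00
Senior associate: 83.0 × $435 = $36,105.00
Junior associate: 33.6 × $330 = $11,088.00
Paralegal: 112.0 × $135 = $15,120.00
Subtotal: $60,346.00 + $36,105.00 + $11,088.00 + $15,120.00 = $122,659.00
Travel: 22.1 × ($135 ÷ 2) = 22.1 × $67.50 = $1,491.75
Total: $122,659.00 + $1,491.75 = $124,150.75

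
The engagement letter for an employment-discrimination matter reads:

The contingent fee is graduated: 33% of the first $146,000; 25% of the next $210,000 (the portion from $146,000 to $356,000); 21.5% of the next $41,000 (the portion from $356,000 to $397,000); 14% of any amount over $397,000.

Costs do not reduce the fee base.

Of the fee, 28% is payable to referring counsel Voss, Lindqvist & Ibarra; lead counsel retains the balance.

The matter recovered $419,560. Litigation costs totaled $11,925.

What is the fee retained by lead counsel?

$81,110.45

Fee base is the gross recovery, $419,560; costs are reimbursed separately.
First $146,000 at 33% = $48,180.00
Next $210,000 at 25% = $52,500.00
Next $41,000 at 21.5% = $8,815.00
Remaining $22,560 at 14% = $3,158.40
Fee: $48,180.00 + $52,500.00 + $8,815.00 + $3,158.40 = $112,653.40
Referral share: 28% of $112,653.40 = $31,542.95; lead counsel retains $112,653.40 − $31,542.95 = $81,110.45.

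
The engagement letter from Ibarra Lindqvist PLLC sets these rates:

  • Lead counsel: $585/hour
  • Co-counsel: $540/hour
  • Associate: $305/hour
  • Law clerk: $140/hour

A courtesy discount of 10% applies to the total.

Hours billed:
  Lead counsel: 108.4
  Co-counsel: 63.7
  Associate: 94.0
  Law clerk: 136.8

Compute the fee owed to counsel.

$131,070.60

Lead counsel: 108.4 × $585 = $63,414.00
Co-counsel: 63.7 × $540 = $34,398.00
Associate: 94.0 × $305 = $28,670.00
Law clerk: 136.8 × $140 = $19,152.00
Subtotal: $145,634.00
Less 10% discount: −$14,563.40
Total: $145,634.00 − $14,563.40 = $131,070.60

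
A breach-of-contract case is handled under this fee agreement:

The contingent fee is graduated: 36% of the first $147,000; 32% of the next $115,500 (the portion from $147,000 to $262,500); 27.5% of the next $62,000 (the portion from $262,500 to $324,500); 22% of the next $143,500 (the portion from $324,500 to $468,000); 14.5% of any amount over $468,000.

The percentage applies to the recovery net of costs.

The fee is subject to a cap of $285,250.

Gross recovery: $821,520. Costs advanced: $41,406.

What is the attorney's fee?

Fee base (net of costs): $821,520 − $41,406 = $780,114
First $147,000 at 36% = $52,920.00
Next $115,500 at 32% = $36,960.00
Next $62,000 at 27.5% = $17,050.00
Next $143,500 at 22% = $31,570.00
Remaining $312,114 at 14.5% = $45,256.53
Fee: $52,920.00 + $36,960.00 + $17,050.00 + $31,570.00 + $45,256.53 = $183,756.53
$183,756.53 is under the $285,250 cap.

$183,756.53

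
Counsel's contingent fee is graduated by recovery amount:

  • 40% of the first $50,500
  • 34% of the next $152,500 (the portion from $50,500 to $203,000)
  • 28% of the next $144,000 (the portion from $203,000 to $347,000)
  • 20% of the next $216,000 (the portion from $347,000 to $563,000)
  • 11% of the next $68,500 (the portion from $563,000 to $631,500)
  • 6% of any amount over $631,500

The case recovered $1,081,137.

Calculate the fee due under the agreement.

First $50,500 at 40% = $20,200.00
Next $152,500 at 34% = $51,850.00
Next $144,000 at 28% = $40,320.00
Next $216,000 at 20% = $43,200.00
Next $68,500 at 11% = $7,535.00
Remaining $449,637 at 6% = $26,978.22
Fee: $20,200.00 + $51,850.00 + $40,320.00 + $43,200.00 + $7,535.00 + $26,978.22 = $190,083.22

$190,083.22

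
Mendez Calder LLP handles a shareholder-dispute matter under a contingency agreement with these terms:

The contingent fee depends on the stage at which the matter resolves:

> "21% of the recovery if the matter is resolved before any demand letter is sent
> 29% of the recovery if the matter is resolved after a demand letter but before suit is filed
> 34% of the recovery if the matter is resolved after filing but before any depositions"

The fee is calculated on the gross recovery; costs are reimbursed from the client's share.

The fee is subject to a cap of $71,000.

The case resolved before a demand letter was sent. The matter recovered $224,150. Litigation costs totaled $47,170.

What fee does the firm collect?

$47,071.50

Fee base is the gross recovery, $224,150; costs are reimbursed separately.
The matter resolved before a demand letter was sent, so the 21% rate applies.
$224,150 × 21% = $47,071.50
$47,071.50 is under the $71,000 cap.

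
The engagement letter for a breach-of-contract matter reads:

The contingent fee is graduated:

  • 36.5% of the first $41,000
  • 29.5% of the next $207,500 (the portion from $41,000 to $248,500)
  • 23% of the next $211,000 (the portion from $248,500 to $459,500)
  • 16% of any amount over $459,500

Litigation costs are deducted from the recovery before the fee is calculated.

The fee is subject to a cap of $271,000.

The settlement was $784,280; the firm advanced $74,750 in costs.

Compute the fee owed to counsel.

$164,712.30

Fee base (net of costs): $784,280 − $74,750 = $709,530
First $41,000 at 36.5% = $14,965.00
Next $207,500 at 29.5% = $61,212.50
Next $211,000 at 23% = $48,530.00
Remaining $250,030 at 16% = $40,004.80
Fee: $14,965.00 + $61,212.50 + $48,530.00 + $40,004.80 = $164,712.30
$164,712.30 is under the $271,000 cap.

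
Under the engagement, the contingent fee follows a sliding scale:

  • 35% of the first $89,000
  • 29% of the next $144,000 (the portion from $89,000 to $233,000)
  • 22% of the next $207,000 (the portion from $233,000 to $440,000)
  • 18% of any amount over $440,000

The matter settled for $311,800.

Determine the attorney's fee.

$90,246.00

First $89,000 at 35% = $31,150.00
Next $144,000 at 29% = $41,760.00
Remaining $78,800 at 22% = $17,336.00
Fee: $31,150.00 + $41,760.00 + $17,336.00 = $90,246.00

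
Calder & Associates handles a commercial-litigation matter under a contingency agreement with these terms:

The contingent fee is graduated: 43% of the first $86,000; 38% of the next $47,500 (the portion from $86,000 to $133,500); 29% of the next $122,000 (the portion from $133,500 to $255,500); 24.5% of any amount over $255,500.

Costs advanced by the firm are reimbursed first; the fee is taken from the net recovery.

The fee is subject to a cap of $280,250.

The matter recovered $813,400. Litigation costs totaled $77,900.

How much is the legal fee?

$208,010.00

Fee base (net of costs): $813,400 − $77,900 = $735,500
First $86,000 at 43% = $36,980.00
Next $47,500 at 38% = $18,050.00
Next $122,000 at 29% = $35,380.00
Remaining $480,000 at 24.5% = $117,600.00
Fee: $36,980.00 + $18,050.00 + $35,380.00 + $117,600.00 = $208,010.00
$208,010.00 is under the $280,250 cap.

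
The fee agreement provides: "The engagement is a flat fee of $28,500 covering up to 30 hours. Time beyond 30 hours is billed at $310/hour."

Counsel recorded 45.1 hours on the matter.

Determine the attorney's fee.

Flat fee: $28,500.00
Excess hours: 45.1 − 30 = 15.1
Overrun: 15.1 × $310 = $4,681.00
Total: $28,500.00 + $4,681.00 = $33,181.00

$33,181.00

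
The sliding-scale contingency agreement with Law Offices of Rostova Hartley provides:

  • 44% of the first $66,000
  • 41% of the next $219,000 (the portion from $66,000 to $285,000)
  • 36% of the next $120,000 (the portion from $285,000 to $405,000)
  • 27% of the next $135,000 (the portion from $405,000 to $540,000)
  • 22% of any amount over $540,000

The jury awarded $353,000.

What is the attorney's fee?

First $66,000 at 44% = $29,040.00
Next $219,000 at 41% = $89,790.00
Remaining $68,000 at 36% = $24,480.00
Fee: $29,040.00 + $89,790.00 + $24,480.00 = $143,310.00

$143,310.00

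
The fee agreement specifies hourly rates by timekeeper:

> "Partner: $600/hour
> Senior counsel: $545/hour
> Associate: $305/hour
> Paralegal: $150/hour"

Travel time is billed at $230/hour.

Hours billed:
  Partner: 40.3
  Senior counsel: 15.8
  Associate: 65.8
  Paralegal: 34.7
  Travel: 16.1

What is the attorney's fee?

$61,768.00

Partner: 40.3 × $600 = $24,180.00
Senior counsel: 15.8 × $545 = $8,611.00
Associate: 65.8 × $305 = $20,069.00
Paralegal: 34.7 × $150 = $5,205.00
Subtotal: $24,180.00 + $8,611.00 + $20,069.00 + $5,205.00 = $58,065.00
Travel: 16.1 × $230 = $3,703.00
Total: $58,065.00 + $3,703.00 = $61,768.00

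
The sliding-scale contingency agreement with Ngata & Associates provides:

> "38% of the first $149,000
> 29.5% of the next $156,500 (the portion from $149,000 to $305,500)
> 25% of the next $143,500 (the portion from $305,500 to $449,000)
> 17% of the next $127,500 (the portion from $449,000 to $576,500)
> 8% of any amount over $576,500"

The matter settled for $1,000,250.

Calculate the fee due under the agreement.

First $149,000 at 38% = $56,620.00
Next $156,500 at 29.5% = $46,167.50
Next $143,500 at 25% = $35,875.00
Next $127,500 at 17% = $21,675.00
Remaining $423,750 at 8% = $33,900.00
Fee: $56,620.00 + $46,167.50 + $35,875.00 + $21,675.00 + $33,900.00 = $194,237.50

$194,237.50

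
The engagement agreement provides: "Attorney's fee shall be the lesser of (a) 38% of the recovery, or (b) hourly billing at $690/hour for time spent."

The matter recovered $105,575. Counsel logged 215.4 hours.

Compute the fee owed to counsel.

(a) 38% of $105,575 = $40,118.50
(b) 215.4 × $690 = $148,626.00
The lesser is (a): $40,118.50.

$40,118.50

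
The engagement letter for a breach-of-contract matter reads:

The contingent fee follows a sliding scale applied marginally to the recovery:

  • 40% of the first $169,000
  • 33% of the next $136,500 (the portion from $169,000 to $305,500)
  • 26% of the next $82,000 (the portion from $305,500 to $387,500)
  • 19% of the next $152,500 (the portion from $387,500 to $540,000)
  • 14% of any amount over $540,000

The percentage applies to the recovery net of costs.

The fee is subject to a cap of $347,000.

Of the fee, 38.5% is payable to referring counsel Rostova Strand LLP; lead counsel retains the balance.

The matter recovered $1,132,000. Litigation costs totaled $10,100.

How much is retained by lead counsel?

$150,309.69

Fee base (net of costs): $1,132,000 − $10,100 = $1,121,900
First $169,000 at 40% = $67,600.00
Next $136,500 at 33% = $45,045.00
Next $82,000 at 26% = $21,320.00
Next $152,500 at 19% = $28,975.00
Remaining $581,900 at 14% = $81,466.00
Fee: $67,600.00 + $45,045.00 + $21,320.00 + $28,975.00 + $81,466.00 = $244,406.00
$244,406.00 is under the $347,000 cap.
Referral share: 38.5% of $244,406.00 = $94,096.31; lead counsel retains $244,406.00 − $94,096.31 = $150,309.69.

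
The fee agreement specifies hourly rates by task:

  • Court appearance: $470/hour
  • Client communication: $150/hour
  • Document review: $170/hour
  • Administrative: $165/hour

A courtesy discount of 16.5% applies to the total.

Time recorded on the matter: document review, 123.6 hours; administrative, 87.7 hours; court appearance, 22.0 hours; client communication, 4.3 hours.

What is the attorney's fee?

$38,800.36

Court appearance: 22.0 × $470 = $10,340.00
Client communication: 4.3 × $150 = $645.00
Document review: 123.6 × $170 = $21,012.00
Administrative: 87.7 × $165 = $14,470.50
Subtotal: $46,467.50
Less 16.5% discount: −$7,667.14
Total: $46,467.50 − $7,667.14 = $38,800.36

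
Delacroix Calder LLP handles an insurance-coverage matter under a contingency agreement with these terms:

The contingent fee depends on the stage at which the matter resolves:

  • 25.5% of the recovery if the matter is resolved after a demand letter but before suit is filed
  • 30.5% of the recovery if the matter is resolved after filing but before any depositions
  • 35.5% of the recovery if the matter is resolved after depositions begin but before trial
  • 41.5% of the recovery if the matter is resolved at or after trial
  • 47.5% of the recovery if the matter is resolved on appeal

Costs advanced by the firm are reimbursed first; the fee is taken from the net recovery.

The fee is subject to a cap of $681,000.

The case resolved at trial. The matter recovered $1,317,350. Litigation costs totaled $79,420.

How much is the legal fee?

$513,740.95

Fee base (net of costs): $1,317,350 − $79,420 = $1,237,930
The matter resolved at trial, so the 41.5% rate applies.
$1,237,930 × 41.5% = $513,740.95
$513,740.95 is under the $681,000 cap.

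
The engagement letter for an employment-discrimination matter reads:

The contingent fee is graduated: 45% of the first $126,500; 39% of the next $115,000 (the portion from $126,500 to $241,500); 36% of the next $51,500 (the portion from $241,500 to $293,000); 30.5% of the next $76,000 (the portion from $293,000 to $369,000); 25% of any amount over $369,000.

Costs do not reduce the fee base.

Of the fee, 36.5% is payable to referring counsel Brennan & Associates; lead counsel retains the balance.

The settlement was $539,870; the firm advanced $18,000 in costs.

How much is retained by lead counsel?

Fee base is the gross recovery, $539,870; costs are reimbursed separately.
First $126,500 at 45% = $56,925.00
Next $115,000 at 39% = $44,850.00
Next $51,500 at 36% = $18,540.00
Next $76,000 at 30.5% = $23,180.00
Remaining $170,870 at 25% = $42,717.50
Fee: $56,925.00 + $44,850.00 + $18,540.00 + $23,180.00 + $42,717.50 = $186,212.50
Referral share: 36.5% of $186,212.50 = $67,967.56; lead counsel retains $186,212.50 − $67,967.56 = $118,244.94.

$118,244.94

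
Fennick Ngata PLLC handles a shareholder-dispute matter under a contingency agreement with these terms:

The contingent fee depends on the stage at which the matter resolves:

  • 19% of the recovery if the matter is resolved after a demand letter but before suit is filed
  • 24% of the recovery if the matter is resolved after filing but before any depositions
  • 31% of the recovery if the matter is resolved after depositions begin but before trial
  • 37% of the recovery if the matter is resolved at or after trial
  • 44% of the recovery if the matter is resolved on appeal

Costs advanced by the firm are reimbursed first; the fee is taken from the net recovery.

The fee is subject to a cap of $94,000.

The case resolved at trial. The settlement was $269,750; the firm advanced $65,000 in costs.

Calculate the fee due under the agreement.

Fee base (net of costs): $269,750 − $65,000 = $204,750
The matter resolved at trial, so the 37% rate applies.
$204,750 × 37% = $75,757.50
$75,757.50 is under the $94,000 cap.

$75,757.50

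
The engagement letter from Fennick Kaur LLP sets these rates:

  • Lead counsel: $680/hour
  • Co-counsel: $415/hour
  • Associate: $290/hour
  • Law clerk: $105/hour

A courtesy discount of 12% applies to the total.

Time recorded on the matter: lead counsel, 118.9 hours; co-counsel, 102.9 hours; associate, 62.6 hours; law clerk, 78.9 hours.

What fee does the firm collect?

Lead counsel: 118.9 × $680 = $80,852.00
Co-counsel: 102.9 × $415 = $42,703.50
Associate: 62.6 × $290 = $18,154.00
Law clerk: 78.9 × $105 = $8,284.50
Subtotal: $149,994.00
Less 12% discount: −$17,999.28
Total: $149,994.00 − $17,999.28 = $131,994.72

$131,994.72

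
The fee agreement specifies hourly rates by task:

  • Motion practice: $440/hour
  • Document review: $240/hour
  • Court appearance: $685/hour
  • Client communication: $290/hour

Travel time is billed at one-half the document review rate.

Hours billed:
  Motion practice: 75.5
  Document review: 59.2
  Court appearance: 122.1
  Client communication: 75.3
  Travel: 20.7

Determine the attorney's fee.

$155,387.50

Motion practice: 75.5 × $440 = $33,220.00
Document review: 59.2 × $240 = $14,208.00
Court appearance: 122.1 × $685 = $83,638.50
Client communication: 75.3 × $290 = $21,837.00
Subtotal: $33,220.00 + $14,208.00 + $83,638.50 + $21,837.00 = $152,903.50
Travel: 20.7 × ($240 ÷ 2) = 20.7 × $120.00 = $2,484.00
Total: $152,903.50 + $2,484.00 = $155,387.50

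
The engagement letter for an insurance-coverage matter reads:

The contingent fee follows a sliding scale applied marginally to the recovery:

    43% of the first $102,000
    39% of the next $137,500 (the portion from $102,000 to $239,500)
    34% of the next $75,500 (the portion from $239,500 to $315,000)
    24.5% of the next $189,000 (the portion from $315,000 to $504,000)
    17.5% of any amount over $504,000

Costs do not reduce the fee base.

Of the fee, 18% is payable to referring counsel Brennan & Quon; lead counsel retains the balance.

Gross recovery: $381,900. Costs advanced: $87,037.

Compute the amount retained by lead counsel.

$114,427.31

Fee base is the gross recovery, $381,900; costs are reimbursed separately.
First $102,000 at 43% = $43,860.00
Next $137,500 at 39% = $53,625.00
Next $75,500 at 34% = $25,670.00
Remaining $66,900 at 24.5% = $16,390.50
Fee: $43,860.00 + $53,625.00 + $25,670.00 + $16,390.50 = $139,545.50
Referral share: 18% of $139,545.50 = $25,118.19; lead counsel retains $139,545.50 − $25,118.19 = $114,427.31.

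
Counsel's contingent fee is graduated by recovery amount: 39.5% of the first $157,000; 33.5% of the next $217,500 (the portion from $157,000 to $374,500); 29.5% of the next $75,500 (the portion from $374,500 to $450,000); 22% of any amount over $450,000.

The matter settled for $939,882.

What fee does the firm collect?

First $157,000 at 39.5% = $62,015.00
Next $217,500 at 33.5% = $72,862.50
Next $75,500 at 29.5% = $22,272.50
Remaining $489,882 at 22% = $107,774.04
Fee: $62,015.00 + $72,862.50 + $22,272.50 + $107,774.04 = $264,924.04

$264,924.04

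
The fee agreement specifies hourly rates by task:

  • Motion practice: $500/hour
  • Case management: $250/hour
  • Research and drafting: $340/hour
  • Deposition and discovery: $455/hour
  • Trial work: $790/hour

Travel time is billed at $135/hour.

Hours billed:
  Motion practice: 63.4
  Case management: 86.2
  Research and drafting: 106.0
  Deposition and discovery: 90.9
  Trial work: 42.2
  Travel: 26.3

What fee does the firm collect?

Motion practice: 63.4 × $500 = $31,700.00
Case management: 86.2 × $250 = $21,550.00
Research and drafting: 106.0 × $340 = $36,040.00
Deposition and discovery: 90.9 × $455 = $41,359.50
Trial work: 42.2 × $790 = $33,338.00
Subtotal: $31,700.00 + $21,550.00 + $36,040.00 + $41,359.50 + $33,338.00 = $163,987.50
Travel: 26.3 × $135 = $3,550.50
Total: $163,987.50 + $3,550.50 = $167,538.00

$167,538.00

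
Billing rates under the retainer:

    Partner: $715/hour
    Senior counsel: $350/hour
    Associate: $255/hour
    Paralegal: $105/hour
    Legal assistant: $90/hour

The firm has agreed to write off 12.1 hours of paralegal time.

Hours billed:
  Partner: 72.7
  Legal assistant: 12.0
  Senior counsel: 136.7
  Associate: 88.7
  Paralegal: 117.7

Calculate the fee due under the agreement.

Partner: 72.7 × $715 = $51,980.50
Senior counsel: 136.7 × $350 = $47,845.00
Associate: 88.7 × $255 = $22,618.50
Paralegal: 117.7 × $105 = $12,358.50
Legal assistant: 12.0 × $90 = $1,080.00
Subtotal: $135,882.50
Write-off: 12.1 × $105 = $1,270.50
Total: $135,882.50 − $1,270.50 = $134,612.00

$134,612.00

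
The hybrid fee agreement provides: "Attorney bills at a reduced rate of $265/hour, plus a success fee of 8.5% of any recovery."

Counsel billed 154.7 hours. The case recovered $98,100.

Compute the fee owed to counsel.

$49,334.00

Hourly: 154.7 × $265 = $40,995.50
Success fee: 8.5% of $98,100 = $8,338.50
Total: $40,995.50 + $8,338.50 = $49,334.00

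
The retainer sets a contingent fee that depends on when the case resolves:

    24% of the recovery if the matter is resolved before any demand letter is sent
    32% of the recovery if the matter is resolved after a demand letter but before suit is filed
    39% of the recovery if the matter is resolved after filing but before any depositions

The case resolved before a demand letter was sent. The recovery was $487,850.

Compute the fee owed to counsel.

The matter resolved before a demand letter was sent, so the 24% rate applies.
$487,850 × 24% = $117,084.00

$117,084.00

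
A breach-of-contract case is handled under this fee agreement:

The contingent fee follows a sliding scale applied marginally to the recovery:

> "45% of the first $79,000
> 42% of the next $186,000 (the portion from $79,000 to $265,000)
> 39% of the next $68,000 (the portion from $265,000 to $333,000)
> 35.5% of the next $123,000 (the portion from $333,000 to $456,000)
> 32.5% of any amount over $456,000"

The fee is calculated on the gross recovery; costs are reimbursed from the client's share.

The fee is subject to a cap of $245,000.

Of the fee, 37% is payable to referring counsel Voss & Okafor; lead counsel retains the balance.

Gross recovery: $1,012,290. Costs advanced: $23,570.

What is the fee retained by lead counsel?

$154,350.00

Fee base is the gross recovery, $1,012,290; costs are reimbursed separately.
First $79,000 at 45% = $35,550.00
Next $186,000 at 42% = $78,120.00
Next $68,000 at 39% = $26,520.00
Next $123,000 at 35.5% = $43,665.00
Remaining $556,290 at 32.5% = $180,794.25
Fee: $35,550.00 + $78,120.00 + $26,520.00 + $43,665.00 + $180,794.25 = $364,649.25
$364,649.25 exceeds the $245,000 cap, so the fee is capped at $245,000.00.
Referral share: 37% of $245,000.00 = $90,650.00; lead counsel retains $245,000.00 − $90,650.00 = $154,350.00.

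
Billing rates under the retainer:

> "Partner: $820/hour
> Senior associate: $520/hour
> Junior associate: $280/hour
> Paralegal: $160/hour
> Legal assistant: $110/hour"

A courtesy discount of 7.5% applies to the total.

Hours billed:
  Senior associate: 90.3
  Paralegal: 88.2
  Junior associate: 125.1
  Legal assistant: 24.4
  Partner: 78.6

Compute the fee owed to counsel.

Partner: 78.6 × $820 = $64,452.00
Senior associate: 90.3 × $520 = $46,956.00
Junior associate: 125.1 × $280 = $35,028.00
Paralegal: 88.2 × $160 = $14,112.00
Legal assistant: 24.4 × $110 = $2,684.00
Subtotal: $163,232.00
Less 7.5% discount: −$12,242.40
Total: $163,232.00 − $12,242.40 = $150,989.60

$150,989.60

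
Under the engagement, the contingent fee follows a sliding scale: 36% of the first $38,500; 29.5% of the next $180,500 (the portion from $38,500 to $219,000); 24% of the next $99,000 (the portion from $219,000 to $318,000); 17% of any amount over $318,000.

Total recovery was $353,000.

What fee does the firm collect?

First $38,500 at 36% = $13,860.00
Next $180,500 at 29.5% = $53,247.50
Next $99,000 at 24% = $23,760.00
Remaining $35,000 at 17% = $5,950.00
Fee: $13,860.00 + $53,247.50 + $23,760.00 + $5,950.00 = $96,817.50

$96,817.50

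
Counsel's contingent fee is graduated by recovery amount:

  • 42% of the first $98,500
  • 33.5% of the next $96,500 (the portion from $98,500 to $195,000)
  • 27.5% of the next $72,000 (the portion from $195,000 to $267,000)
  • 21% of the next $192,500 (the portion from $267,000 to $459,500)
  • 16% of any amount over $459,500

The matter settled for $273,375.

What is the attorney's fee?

$94,836.25

First $98,500 at 42% = $41,370.00
Next $96,500 at 33.5% = $32,327.50
Next $72,000 at 27.5% = $19,800.00
Remaining $6,375 at 21% = $1,338.75
Fee: $41,370.00 + $32,327.50 + $19,800.00 + $1,338.75 = $94,836.25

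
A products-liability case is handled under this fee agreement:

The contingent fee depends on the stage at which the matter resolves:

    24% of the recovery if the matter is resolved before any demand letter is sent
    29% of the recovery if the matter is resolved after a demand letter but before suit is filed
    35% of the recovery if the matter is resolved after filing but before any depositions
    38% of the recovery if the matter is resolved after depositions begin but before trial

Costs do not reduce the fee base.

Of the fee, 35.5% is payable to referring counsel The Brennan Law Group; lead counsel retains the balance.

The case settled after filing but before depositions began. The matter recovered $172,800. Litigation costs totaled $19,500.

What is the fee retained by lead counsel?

$39,009.60

Fee base is the gross recovery, $172,800; costs are reimbursed separately.
The matter settled after filing but before depositions began, so the 35% rate applies.
$172,800 × 35% = $60,480.00
Referral share: 35.5% of $60,480.00 = $21,470.40; lead counsel retains $60,480.00 − $21,470.40 = $39,009.60.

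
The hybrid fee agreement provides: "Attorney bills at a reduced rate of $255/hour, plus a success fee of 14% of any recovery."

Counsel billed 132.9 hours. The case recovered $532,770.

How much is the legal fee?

Hourly: 132.9 × $255 = $33,889.50
Success fee: 14% of $532,770 = $74,587.80
Total: $33,889.50 + $74,587.80 = $108,477.30

$108,477.30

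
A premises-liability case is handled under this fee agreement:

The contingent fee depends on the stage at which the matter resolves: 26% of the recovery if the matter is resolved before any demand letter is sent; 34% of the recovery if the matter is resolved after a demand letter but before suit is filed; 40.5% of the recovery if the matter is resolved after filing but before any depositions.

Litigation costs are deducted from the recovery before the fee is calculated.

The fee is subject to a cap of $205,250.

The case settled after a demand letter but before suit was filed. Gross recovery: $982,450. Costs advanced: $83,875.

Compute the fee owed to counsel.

Fee base (net of costs): $982,450 − $83,875 = $898,575
The matter settled after a demand letter but before suit was filed, so the 34% rate applies.
$898,575 × 34% = $305,515.50
$305,515.50 exceeds the $205,250 cap, so the fee is capped at $205,250.00.

$205,250.00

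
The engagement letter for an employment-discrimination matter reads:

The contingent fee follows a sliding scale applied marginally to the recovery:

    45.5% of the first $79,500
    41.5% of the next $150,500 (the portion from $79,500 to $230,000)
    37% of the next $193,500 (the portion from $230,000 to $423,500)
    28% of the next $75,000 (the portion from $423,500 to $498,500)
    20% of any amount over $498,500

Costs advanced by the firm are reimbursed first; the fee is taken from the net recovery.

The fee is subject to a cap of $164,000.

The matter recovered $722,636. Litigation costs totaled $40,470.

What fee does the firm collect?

$164,000.00

Fee base (net of costs): $722,636 − $40,470 = $682,166
First $79,500 at 45.5% = $36,172.50
Next $150,500 at 41.5% = $62,457.50
Next $193,500 at 37% = $71,595.00
Next $75,000 at 28% = $21,000.00
Remaining $183,666 at 20% = $36,733.20
Fee: $36,172.50 + $62,457.50 + $71,595.00 + $21,000.00 + $36,733.20 = $227,958.20
$227,958.20 exceeds the $164,000 cap, so the fee is capped at $164,000.00.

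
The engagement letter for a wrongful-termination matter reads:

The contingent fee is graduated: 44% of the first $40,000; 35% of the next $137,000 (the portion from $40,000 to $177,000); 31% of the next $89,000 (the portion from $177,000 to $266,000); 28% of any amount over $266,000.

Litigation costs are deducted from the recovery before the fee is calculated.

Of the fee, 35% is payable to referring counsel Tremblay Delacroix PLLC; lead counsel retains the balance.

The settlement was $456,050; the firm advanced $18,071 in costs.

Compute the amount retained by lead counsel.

Fee base (net of costs): $456,050 − $18,071 = $437,979
First $40,000 at 44% = $17,600.00
Next $137,000 at 35% = $47,950.00
Next $89,000 at 31% = $27,590.00
Remaining $171,979 at 28% = $48,154.12
Fee: $17,600.00 + $47,950.00 + $27,590.00 + $48,154.12 = $141,294.12
Referral share: 35% of $141,294.12 = $49,452.94; lead counsel retains $141,294.12 − $49,452.94 = $91,841.18.

$91,841.18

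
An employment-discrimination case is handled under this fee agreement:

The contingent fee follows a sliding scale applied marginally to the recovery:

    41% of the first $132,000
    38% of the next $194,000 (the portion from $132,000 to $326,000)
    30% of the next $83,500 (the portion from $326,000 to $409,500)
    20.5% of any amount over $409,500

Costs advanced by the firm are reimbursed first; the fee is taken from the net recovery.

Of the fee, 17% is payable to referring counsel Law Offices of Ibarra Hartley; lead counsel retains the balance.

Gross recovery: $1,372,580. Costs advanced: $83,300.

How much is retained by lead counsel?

$276,593.27

Fee base (net of costs): $1,372,580 − $83,300 = $1,289,280
First $132,000 at 41% = $54,120.00
Next $194,000 at 38% = $73,720.00
Next $83,500 at 30% = $25,050.00
Remaining $879,780 at 20.5% = $180,354.90
Fee: $54,120.00 + $73,720.00 + $25,050.00 + $180,354.90 = $333,244.90
Referral share: 17% of $333,244.90 = $56,651.63; lead counsel retains $333,244.90 − $56,651.63 = $276,593.27.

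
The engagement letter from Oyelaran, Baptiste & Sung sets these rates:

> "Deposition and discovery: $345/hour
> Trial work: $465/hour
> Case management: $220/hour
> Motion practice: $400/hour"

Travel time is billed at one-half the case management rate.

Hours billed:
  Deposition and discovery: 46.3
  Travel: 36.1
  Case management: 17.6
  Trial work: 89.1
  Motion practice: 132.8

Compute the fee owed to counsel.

Deposition and discovery: 46.3 × $345 = $15,973.50
Trial work: 89.1 × $465 = $41,431.50
Case management: 17.6 × $220 = $3,872.00
Motion practice: 132.8 × $400 = $53,120.00
Subtotal: $15,973.50 + $41,431.50 + $3,872.00 + $53,120.00 = $114,397.00
Travel: 36.1 × ($220 ÷ 2) = 36.1 × $110.00 = $3,971.00
Total: $114,397.00 + $3,971.00 = $118,368.00

$118,368.00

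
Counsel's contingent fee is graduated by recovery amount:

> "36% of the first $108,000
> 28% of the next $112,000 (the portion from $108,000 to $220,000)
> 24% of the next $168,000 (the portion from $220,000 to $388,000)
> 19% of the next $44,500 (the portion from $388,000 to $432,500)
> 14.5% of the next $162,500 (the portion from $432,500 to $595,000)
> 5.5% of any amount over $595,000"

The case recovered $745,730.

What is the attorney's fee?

First $108,000 at 36% = $38,880.00
Next $112,000 at 28% = $31,360.00
Next $168,000 at 24% = $40,320.00
Next $44,500 at 19% = $8,455.00
Next $162,500 at 14.5% = $23,562.50
Remaining $150,730 at 5.5% = $8,290.15
Fee: $38,880.00 + $31,360.00 + $40,320.00 + $8,455.00 + $23,562.50 + $8,290.15 = $150,867.65

$150,867.65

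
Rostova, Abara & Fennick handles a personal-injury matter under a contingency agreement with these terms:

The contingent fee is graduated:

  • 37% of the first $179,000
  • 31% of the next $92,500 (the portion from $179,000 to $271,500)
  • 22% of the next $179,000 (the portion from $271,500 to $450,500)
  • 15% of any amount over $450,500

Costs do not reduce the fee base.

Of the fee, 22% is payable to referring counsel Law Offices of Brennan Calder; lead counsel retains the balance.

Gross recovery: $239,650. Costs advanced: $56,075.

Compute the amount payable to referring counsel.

Fee base is the gross recovery, $239,650; costs are reimbursed separately.
First $179,000 at 37% = $66,230.00
Remaining $60,650 at 31% = $18,801.50
Fee: $66,230.00 + $18,801.50 = $85,031.50
Referral share: 22% of $85,031.50 = $18,706.93; lead counsel retains $85,031.50 − $18,706.93 = $66,324.57.

$18,706.93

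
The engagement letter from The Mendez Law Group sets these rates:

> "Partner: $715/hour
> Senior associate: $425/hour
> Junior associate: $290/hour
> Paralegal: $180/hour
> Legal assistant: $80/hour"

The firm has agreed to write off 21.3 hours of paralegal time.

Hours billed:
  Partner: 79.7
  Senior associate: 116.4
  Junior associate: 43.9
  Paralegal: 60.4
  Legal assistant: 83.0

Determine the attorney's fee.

$132,864.50

Partner: 79.7 × $715 = $56,985.50
Senior associate: 116.4 × $425 = $49,470.00
Junior associate: 43.9 × $290 = $12,731.00
Paralegal: 60.4 × $180 = $10,872.00
Legal assistant: 83.0 × $80 = $6,640.00
Subtotal: $136,698.50
Write-off: 21.3 × $180 = $3,834.00
Total: $136,698.50 − $3,834.00 = $132,864.50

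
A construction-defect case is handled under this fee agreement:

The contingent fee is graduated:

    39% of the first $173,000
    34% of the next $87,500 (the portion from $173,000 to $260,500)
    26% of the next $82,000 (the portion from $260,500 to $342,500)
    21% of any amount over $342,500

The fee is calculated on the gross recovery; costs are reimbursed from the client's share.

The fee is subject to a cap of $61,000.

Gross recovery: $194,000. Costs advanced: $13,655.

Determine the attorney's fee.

$61,000.00

Fee base is the gross recovery, $194,000; costs are reimbursed separately.
First $173,000 at 39% = $67,470.00
Remaining $21,000 at 34% = $7,140.00
Fee: $67,470.00 + $7,140.00 = $74,610.00
$74,610.00 exceeds the $61,000 cap, so the fee is capped at $61,000.00.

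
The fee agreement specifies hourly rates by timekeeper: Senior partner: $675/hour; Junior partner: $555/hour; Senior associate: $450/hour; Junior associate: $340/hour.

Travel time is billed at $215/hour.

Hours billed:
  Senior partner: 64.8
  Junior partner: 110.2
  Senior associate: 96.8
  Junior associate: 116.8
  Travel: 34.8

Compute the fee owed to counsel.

Senior partner: 64.8 × $675 = $43,740.00
Junior partner: 110.2 × $555 = $61,161.00
Senior associate: 96.8 × $450 = $43,560.00
Junior associate: 116.8 × $340 = $39,712.00
Subtotal: $43,740.00 + $61,161.00 + $43,560.00 + $39,712.00 = $188,173.00
Travel: 34.8 × $215 = $7,482.00
Total: $188,173.00 + $7,482.00 = $195,655.00

$195,655.00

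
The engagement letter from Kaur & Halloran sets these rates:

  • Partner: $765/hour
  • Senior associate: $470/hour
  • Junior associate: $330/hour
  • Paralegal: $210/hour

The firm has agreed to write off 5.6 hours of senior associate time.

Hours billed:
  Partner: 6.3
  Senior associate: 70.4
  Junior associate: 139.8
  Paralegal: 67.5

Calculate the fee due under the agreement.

$95,584.50

Partner: 6.3 × $765 = $4,819.50
Senior associate: 70.4 × $470 = $33,088.00
Junior associate: 139.8 × $330 = $46,134.00
Paralegal: 67.5 × $210 = $14,175.00
Subtotal: $98,216.50
Write-off: 5.6 × $470 = $2,632.00
Total: $98,216.50 − $2,632.00 = $95,584.50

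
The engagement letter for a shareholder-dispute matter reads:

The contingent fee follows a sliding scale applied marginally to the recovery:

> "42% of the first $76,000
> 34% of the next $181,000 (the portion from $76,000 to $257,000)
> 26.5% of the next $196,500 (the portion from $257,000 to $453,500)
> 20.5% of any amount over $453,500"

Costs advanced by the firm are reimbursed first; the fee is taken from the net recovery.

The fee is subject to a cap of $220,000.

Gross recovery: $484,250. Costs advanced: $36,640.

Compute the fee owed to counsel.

Fee base (net of costs): $484,250 − $36,640 = $447,610
First $76,000 at 42% = $31,920.00
Next $181,000 at 34% = $61,540.00
Remaining $190,610 at 26.5% = $50,511.65
Fee: $31,920.00 + $61,540.00 + $50,511.65 = $143,971.65
$143,971.65 is under the $220,000 cap.

$143,971.65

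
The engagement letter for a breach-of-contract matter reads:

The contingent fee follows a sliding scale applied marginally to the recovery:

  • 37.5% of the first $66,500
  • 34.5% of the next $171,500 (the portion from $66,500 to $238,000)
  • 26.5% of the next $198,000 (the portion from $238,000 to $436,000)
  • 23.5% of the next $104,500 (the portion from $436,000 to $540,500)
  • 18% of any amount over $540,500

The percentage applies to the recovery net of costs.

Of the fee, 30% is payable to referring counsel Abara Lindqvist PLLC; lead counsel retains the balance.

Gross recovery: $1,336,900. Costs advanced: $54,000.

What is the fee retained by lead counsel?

$206,335.15

Fee base (net of costs): $1,336,900 − $54,000 = $1,282,900
First $66,500 at 37.5% = $24,937.50
Next $171,500 at 34.5% = $59,167.50
Next $198,000 at 26.5% = $52,470.00
Next $104,500 at 23.5% = $24,557.50
Remaining $742,400 at 18% = $133,632.00
Fee: $24,937.50 + $59,167.50 + $52,470.00 + $24,557.50 + $133,632.00 = $294,764.50
Referral share: 30% of $294,764.50 = $88,429.35; lead counsel retains $294,764.50 − $88,429.35 = $206,335.15.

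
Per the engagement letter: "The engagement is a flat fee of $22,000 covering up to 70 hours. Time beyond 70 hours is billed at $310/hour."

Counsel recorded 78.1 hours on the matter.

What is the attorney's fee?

Flat fee: $22,000.00
Excess hours: 78.1 − 70 = 8.1
Overrun: 8.1 × $310 = $2,511.00
Total: $22,000.00 + $2,511.00 = $24,511.00

$24,511.00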